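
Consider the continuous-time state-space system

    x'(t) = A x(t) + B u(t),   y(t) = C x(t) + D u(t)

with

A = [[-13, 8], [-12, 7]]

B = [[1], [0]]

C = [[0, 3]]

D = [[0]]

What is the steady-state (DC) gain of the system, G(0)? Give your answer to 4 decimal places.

G(0) = C(-A)^{-1}B + D = -C A^{-1} B + D.
det A = 5, so A^{-1} = (1/5)·adj(A) = [[7/5, -8/5], [12/5, -13/5]]
A^{-1} B = [7/5, 12/5]^T
C A^{-1} B = 36/5
G(0) = D - C A^{-1} B = 0 - (36/5) = -36/5 ≈ -7.2000

-7.2000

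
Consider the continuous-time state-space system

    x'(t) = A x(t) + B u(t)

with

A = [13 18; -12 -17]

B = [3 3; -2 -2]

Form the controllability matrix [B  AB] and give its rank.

AB = [[3, 3], [-2, -2]]
Controllability matrix C = [B  AB] = [[3, 3, 3, 3], [-2, -2, -2, -2]]
Every column of C is a scalar multiple of column 1 = [3, -2] (multipliers 1, 1, 1, 1), so the columns span a one-dimensional space.
C ≠ 0, hence rank(C) = 1.
rank(C) = 1 < n = 2, so the pair (A, B) is not completely controllable.

1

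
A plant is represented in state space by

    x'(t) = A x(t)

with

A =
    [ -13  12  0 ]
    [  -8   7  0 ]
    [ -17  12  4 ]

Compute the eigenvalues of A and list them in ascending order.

det(sI - A) = s^3 - (tr A)s^2 + (M11 + M22 + M33)s - det A, where Mii is the 2×2 principal minor of A obtained by deleting row i and column i.
tr A = (-13) + 7 + 4 = -2; M11 = 7·4 - 0·12 = 28 - 0 = 28; M22 = (-13)·4 - 0·(-17) = -52 - 0 = -52; M33 = (-13)·7 - 12·(-8) = -91 - (-96) = 5; sum of minors = -19.
det A = (-13)·(7·4 - 0·12) - 12·((-8)·4 - 0·(-17)) + 0·((-8)·12 - 7·(-17)) = (-13)·28 - 12·(-32) + 0·23 = 20.
So p(s) = det(sI - A) = s^3 + 2s^2 - 19s - 20.
Rational-root test: any integer root divides -20. Testing small divisors, s = -1 works: p(-1) = -1 + 2 + 19 + (-20) = 0, so (s + 1) is a factor.
Dividing, p(s) = (s + 1)(s^2 + s - 20).
Factor s^2 + s - 20: two numbers with sum -1 and product -20 are 4 and -5, so s^2 + s - 20 = (s - 4)(s + 5).
Hence p(s) = (s - 4) (s + 1) (s + 5), with roots -5, -1, 4.
At least one eigenvalue has non-negative real part, so the system is not asymptotically stable.

-5, -1, 4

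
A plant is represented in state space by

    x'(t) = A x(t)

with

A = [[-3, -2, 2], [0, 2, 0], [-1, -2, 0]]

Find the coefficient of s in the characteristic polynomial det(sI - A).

-4

Expand det(sI - A) for the 3×3 matrix.
p(s) = s^3 + s^2 - 4s - 4.
(Check: constant term = det(-A) = (-1)^3 det A = -4; coefficient of s^2 = -tr A = 1.)
The coefficient of s is -4.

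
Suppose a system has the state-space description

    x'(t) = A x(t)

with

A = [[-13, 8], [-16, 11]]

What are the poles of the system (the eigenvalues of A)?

-5, 3

det(sI - A) = s^2 - (tr A)s + det A, with tr A = (-13) + 11 = -2 and det A = (-13)·11 - 8·(-16) = -143 - (-128) = -15.
So p(s) = det(sI - A) = s^2 + 2s - 15.
Factor s^2 + 2s - 15: two numbers with sum -2 and product -15 are 3 and -5, so s^2 + 2s - 15 = (s - 3)(s + 5).
Hence p(s) = (s - 3) (s + 5), with roots -5, 3.
At least one eigenvalue has non-negative real part, so the system is not asymptotically stable.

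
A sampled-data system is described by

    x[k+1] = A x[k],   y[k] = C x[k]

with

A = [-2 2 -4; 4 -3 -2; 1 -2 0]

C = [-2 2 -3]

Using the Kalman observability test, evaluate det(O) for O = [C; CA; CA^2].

-18

CA = [[9, -4, 4]]
CA^2 = [[-30, 22, -28]]
Observability matrix O = [C; CA; CA^2] = [[-2, 2, -3], [9, -4, 4], [-30, 22, -28]]
Expanding along the first row, det(O) = (-2)·((-4)·(-28) - 4·22) - 2·(9·(-28) - 4·(-30)) + (-3)·(9·22 - (-4)·(-30)) = (-2)·24 - 2·(-132) + (-3)·78 = -18
Since det(O) ≠ 0, rank(O) = 3 and the system is completely observable.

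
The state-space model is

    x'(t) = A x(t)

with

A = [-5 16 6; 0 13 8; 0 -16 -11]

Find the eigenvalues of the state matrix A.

-5, -3, 5

det(sI - A) = s^3 - (tr A)s^2 + (M11 + M22 + M33)s - det A, where Mii is the 2×2 principal minor of A obtained by deleting row i and column i.
tr A = (-5) + 13 + (-11) = -3; M11 = 13·(-11) - 8·(-16) = -143 - (-128) = -15; M22 = (-5)·(-11) - 6·0 = 55 - 0 = 55; M33 = (-5)·13 - 16·0 = -65 - 0 = -65; sum of minors = -25.
det A = (-5)·(13·(-11) - 8·(-16)) - 16·(0·(-11) - 8·0) + 6·(0·(-16) - 13·0) = (-5)·(-15) - 16·0 + 6·0 = 75.
So p(s) = det(sI - A) = s^3 + 3s^2 - 25s - 75.
Rational-root test: any integer root divides -75. Testing small divisors, s = -3 works: p(-3) = -27 + 27 + 75 + (-75) = 0, so (s + 3) is a factor.
Dividing, p(s) = (s + 3)(s^2 - 25).
Factor s^2 - 25: two numbers with sum 0 and product -25 are 5 and -5, so s^2 - 25 = (s - 5)(s + 5).
Hence p(s) = (s - 5) (s + 3) (s + 5), with roots -5, -3, 5.
At least one eigenvalue has non-negative real part, so the system is not asymptotically stable.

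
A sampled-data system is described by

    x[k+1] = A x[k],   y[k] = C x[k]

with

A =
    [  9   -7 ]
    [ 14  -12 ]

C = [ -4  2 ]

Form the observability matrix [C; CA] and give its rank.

1

CA = [[-8, 4]]
Observability matrix O = [C; CA] = [[-4, 2], [-8, 4]]
Every row of O is a scalar multiple of row 1 = [-4, 2] (multipliers 1, 2), so the rows span a one-dimensional space.
O ≠ 0, hence rank(O) = 1.
rank(O) = 1 < n = 2, so the pair (A, C) is not completely observable.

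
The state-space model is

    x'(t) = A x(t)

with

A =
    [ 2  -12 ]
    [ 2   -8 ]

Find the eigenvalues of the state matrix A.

det(sI - A) = s^2 - (tr A)s + det A, with tr A = 2 + (-8) = -6 and det A = 2·(-8) - (-12)·2 = -16 - (-24) = 8.
So p(s) = det(sI - A) = s^2 + 6s + 8.
Factor s^2 + 6s + 8: two numbers with sum -6 and product 8 are -2 and -4, so s^2 + 6s + 8 = (s + 2)(s + 4).
Hence p(s) = (s + 2) (s + 4), with roots -4, -2.
All eigenvalues have negative real part, so the system is asymptotically stable.

-4, -2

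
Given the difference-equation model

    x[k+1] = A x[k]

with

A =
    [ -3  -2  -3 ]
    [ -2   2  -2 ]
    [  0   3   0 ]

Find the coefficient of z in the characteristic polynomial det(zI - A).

-4

Expand det(zI - A) for the 3×3 matrix.
p(z) = z^3 + z^2 - 4z.
(Check: constant term = det(-A) = (-1)^3 det A = 0; coefficient of z^2 = -tr A = 1.)
The coefficient of z is -4.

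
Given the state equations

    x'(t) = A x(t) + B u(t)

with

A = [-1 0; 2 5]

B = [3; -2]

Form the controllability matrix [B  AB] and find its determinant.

-18

AB = [[-3], [-4]]
Controllability matrix C = [B  AB] = [[3, -3], [-2, -4]]
det(C) = 3·(-4) - (-3)·(-2) = -12 - 6 = -18
Since det(C) ≠ 0, rank(C) = 2 and the system is completely controllable.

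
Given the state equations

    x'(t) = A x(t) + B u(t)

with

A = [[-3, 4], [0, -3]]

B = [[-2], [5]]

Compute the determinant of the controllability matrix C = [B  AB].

-100

AB = [[26], [-15]]
Controllability matrix C = [B  AB] = [[-2, 26], [5, -15]]
det(C) = (-2)·(-15) - 26·5 = 30 - 130 = -100
Since det(C) ≠ 0, rank(C) = 2 and the system is completely controllable.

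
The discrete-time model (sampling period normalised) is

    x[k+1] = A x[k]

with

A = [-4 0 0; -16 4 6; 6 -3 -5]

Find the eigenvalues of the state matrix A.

-4, -2, 1

det(zI - A) = z^3 - (tr A)z^2 + (M11 + M22 + M33)z - det A, where Mii is the 2×2 principal minor of A obtained by deleting row i and column i.
tr A = (-4) + 4 + (-5) = -5; M11 = 4·(-5) - 6·(-3) = -20 - (-18) = -2; M22 = (-4)·(-5) - 0·6 = 20 - 0 = 20; M33 = (-4)·4 - 0·(-16) = -16 - 0 = -16; sum of minors = 2.
det A = (-4)·(4·(-5) - 6·(-3)) - 0·((-16)·(-5) - 6·6) + 0·((-16)·(-3) - 4·6) = (-4)·(-2) - 0·44 + 0·24 = 8.
So p(z) = det(zI - A) = z^3 + 5z^2 + 2z - 8.
Rational-root test: any integer root divides -8. Testing small divisors, z = 1 works: p(1) = 1 + 5 + 2 + (-8) = 0, so (z - 1) is a factor.
Dividing, p(z) = (z - 1)(z^2 + 6z + 8).
Factor z^2 + 6z + 8: two numbers with sum -6 and product 8 are -2 and -4, so z^2 + 6z + 8 = (z + 2)(z + 4).
Hence p(z) = (z - 1) (z + 2) (z + 4), with roots -4, -2, 1.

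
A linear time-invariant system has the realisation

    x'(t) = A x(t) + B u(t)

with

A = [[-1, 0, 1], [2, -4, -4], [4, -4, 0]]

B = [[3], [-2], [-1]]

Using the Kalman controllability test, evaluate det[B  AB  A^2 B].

4384

AB = [[-4], [18], [20]]
A^2B = [[24], [-160], [-88]]
Controllability matrix C = [B  AB  A^2B] = [[3, -4, 24], [-2, 18, -160], [-1, 20, -88]]
Expanding along the first row, det(C) = 3·(18·(-88) - (-160)·20) - (-4)·((-2)·(-88) - (-160)·(-1)) + 24·((-2)·20 - 18·(-1)) = 3·1616 - (-4)·16 + 24·(-22) = 4384
Since det(C) ≠ 0, rank(C) = 3 and the system is completely controllable.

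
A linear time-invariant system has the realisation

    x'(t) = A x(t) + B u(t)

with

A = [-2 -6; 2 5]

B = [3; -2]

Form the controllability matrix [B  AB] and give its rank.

1

AB = [[6], [-4]]
Controllability matrix C = [B  AB] = [[3, 6], [-2, -4]]
Every column of C is a scalar multiple of column 1 = [3, -2] (multipliers 1, 2), so the columns span a one-dimensional space.
C ≠ 0, hence rank(C) = 1.
rank(C) = 1 < n = 2, so the pair (A, B) is not completely controllable.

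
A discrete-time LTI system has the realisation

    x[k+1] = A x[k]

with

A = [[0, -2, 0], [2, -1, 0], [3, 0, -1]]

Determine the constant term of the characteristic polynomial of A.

4

Expand det(zI - A) for the 3×3 matrix.
p(z) = z^3 + 2z^2 + 5z + 4.
(Check: constant term = det(-A) = (-1)^3 det A = 4; coefficient of z^2 = -tr A = 2.)
The constant term is 4.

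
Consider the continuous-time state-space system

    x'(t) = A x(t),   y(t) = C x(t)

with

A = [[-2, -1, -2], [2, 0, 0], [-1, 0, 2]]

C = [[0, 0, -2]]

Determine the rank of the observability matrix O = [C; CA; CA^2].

CA = [[2, 0, -4]]
CA^2 = [[0, -2, -12]]
Observability matrix O = [C; CA; CA^2] = [[0, 0, -2], [2, 0, -4], [0, -2, -12]]
det(O) = 0·(0·(-12) - (-4)·(-2)) - 0·(2·(-12) - (-4)·0) + (-2)·(2·(-2) - 0·0) = 0·(-8) - 0·(-24) + (-2)·(-4) = 8 ≠ 0, so rank(O) = 3.
rank(O) = 3 = n, so the pair (A, C) is completely observable.

3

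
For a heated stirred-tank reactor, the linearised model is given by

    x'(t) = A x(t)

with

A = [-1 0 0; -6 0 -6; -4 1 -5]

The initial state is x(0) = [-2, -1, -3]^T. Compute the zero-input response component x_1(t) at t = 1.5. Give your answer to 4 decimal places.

-0.4463

det(sI - A) = s^3 - (tr A)s^2 + (M11 + M22 + M33)s - det A, where Mii is the 2×2 principal minor of A obtained by deleting row i and column i.
tr A = (-1) + 0 + (-5) = -6; M11 = 0·(-5) - (-6)·1 = 0 - (-6) = 6; M22 = (-1)·(-5) - 0·(-4) = 5 - 0 = 5; M33 = (-1)·0 - 0·(-6) = 0 - 0 = 0; sum of minors = 11.
det A = (-1)·(0·(-5) - (-6)·1) - 0·((-6)·(-5) - (-6)·(-4)) + 0·((-6)·1 - 0·(-4)) = (-1)·6 - 0·6 + 0·(-6) = -6.
So p(s) = det(sI - A) = s^3 + 6s^2 + 11s + 6.
Rational-root test: any integer root divides 6. Testing small divisors, s = -1 works: p(-1) = -1 + 6 + (-11) + 6 = 0, so (s + 1) is a factor.
Dividing, p(s) = (s + 1)(s^2 + 5s + 6).
Factor s^2 + 5s + 6: two numbers with sum -5 and product 6 are -2 and -3, so s^2 + 5s + 6 = (s + 2)(s + 3).
Hence p(s) = (s + 1) (s + 2) (s + 3), with roots -3, -2, -1.
The eigenvalues -3, -2, -1 are distinct and real, so A is diagonalisable and x(t) = e^{At} x(0) = V diag(e^{λ_i t}) V^{-1} x(0), where the columns of V are the eigenvectors.
λ = -3: A - (-3)I = [[2, 0, 0], [-6, 3, -6], [-4, 1, -2]]. v must be orthogonal to every row; (row 1) × (row 2) = [0, 12, 6], so take v_1 = [0, 2, 1]^T.
λ = -2: A - (-2)I = [[1, 0, 0], [-6, 2, -6], [-4, 1, -3]]. v must be orthogonal to every row; (row 1) × (row 2) = [0, 6, 2], so take v_2 = [0, 3, 1]^T.
λ = -1: A - (-1)I = [[0, 0, 0], [-6, 1, -6], [-4, 1, -4]]. v must be orthogonal to every row; (row 2) × (row 3) = [2, 0, -2], so take v_3 = [-1, 0, 1]^T.
V = [v_1 v_2 v_3] = [[0, 0, -1], [2, 3, 0], [1, 1, 1]] has det V = 1, so V^{-1} = adj(V)/det V = [[3, -1, 3], [-2, 1, -2], [-1, 0, 0]].
Modal coordinates z(0) = V^{-1} x(0): 3·(-2) + (-1)·(-1) + 3·(-3) = -14; (-2)·(-2) + 1·(-1) + (-2)·(-3) = 9; (-1)·(-2) + 0·(-1) + 0·(-3) = 2; so z(0) = [-14, 9, 2]^T.
x_1(t) = Σ_i (v_i)_1 · z_i(0) · e^{λ_i t} (row 1 of V times the modal terms).
x_1(1.5) = 0·(-14)·e^{-3·1.5} + 0·9·e^{-2·1.5} + (-1)·2·e^{-1·1.5} = 0·0.011109 + 0·0.049787 + (-2)·0.223130 = -0.4463.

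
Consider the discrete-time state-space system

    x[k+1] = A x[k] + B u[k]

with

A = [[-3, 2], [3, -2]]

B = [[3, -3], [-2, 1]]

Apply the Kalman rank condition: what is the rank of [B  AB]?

2

AB = [[-13, 11], [13, -11]]
Controllability matrix C = [B  AB] = [[3, -3, -13, 11], [-2, 1, 13, -11]]
Take the 2×2 submatrix of C formed by columns 1, 2: [[3, -3], [-2, 1]]. Its determinant is 3·1 - (-3)·(-2) = 3 - 6 = -3 ≠ 0.
So rank(C) ≥ 2; since C has 2 rows, rank(C) = 2.
rank(C) = 2 = n, so the pair (A, B) is completely controllable.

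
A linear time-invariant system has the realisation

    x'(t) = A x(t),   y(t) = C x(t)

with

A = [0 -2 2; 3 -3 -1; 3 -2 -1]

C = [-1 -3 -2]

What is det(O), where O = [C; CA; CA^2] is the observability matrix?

3321

CA = [[-15, 15, 3]]
CA^2 = [[54, -21, -48]]
Observability matrix O = [C; CA; CA^2] = [[-1, -3, -2], [-15, 15, 3], [54, -21, -48]]
Expanding along the first row, det(O) = (-1)·(15·(-48) - 3·(-21)) - (-3)·((-15)·(-48) - 3·54) + (-2)·((-15)·(-21) - 15·54) = (-1)·(-657) - (-3)·558 + (-2)·(-495) = 3321
Since det(O) ≠ 0, rank(O) = 3 and the system is completely observable.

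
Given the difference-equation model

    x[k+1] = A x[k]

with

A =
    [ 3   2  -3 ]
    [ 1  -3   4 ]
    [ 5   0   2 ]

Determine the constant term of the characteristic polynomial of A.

27

Expand det(zI - A) for the 3×3 matrix.
p(z) = z^3 - 2z^2 + 4z + 27.
(Check: constant term = det(-A) = (-1)^3 det A = 27; coefficient of z^2 = -tr A = -2.)
The constant term is 27.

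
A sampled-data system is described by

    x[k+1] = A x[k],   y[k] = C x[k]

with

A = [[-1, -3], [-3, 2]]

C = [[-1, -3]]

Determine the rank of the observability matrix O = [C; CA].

2

CA = [[10, -3]]
Observability matrix O = [C; CA] = [[-1, -3], [10, -3]]
det(O) = (-1)·(-3) - (-3)·10 = 3 - (-30) = 33 ≠ 0, so rank(O) = 2.
rank(O) = 2 = n, so the pair (A, C) is completely observable.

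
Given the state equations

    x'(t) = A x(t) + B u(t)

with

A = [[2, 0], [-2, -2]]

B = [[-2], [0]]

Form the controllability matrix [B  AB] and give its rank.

2

AB = [[-4], [4]]
Controllability matrix C = [B  AB] = [[-2, -4], [0, 4]]
det(C) = (-2)·4 - (-4)·0 = -8 - 0 = -8 ≠ 0, so rank(C) = 2.
rank(C) = 2 = n, so the pair (A, B) is completely controllable.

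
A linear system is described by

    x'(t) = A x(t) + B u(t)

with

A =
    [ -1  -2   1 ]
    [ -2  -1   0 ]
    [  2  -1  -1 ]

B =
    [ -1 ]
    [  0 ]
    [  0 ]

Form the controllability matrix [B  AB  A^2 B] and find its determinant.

4

AB = [[1], [2], [-2]]
A^2B = [[-7], [-4], [2]]
Controllability matrix C = [B  AB  A^2B] = [[-1, 1, -7], [0, 2, -4], [0, -2, 2]]
Expanding along the first row, det(C) = (-1)·(2·2 - (-4)·(-2)) - 1·(0·2 - (-4)·0) + (-7)·(0·(-2) - 2·0) = (-1)·(-4) - 1·0 + (-7)·0 = 4
Since det(C) ≠ 0, rank(C) = 3 and the system is completely controllable.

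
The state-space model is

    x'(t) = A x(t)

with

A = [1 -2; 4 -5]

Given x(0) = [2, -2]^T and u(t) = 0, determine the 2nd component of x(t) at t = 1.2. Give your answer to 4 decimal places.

1.5886

det(sI - A) = s^2 - (tr A)s + det A, with tr A = 1 + (-5) = -4 and det A = 1·(-5) - (-2)·4 = -5 - (-8) = 3.
So p(s) = det(sI - A) = s^2 + 4s + 3.
Factor s^2 + 4s + 3: two numbers with sum -4 and product 3 are -1 and -3, so s^2 + 4s + 3 = (s + 1)(s + 3).
Hence p(s) = (s + 1) (s + 3), with roots -3, -1.
The eigenvalues -3, -1 are distinct and real, so A is diagonalisable and x(t) = e^{At} x(0) = V diag(e^{λ_i t}) V^{-1} x(0), where the columns of V are the eigenvectors.
λ = -3: A - (-3)I = [[4, -2], [4, -2]]. Row 1 gives 4·v1 + (-2)·v2 = 0, so take v_1 = [-1, -2]^T.
λ = -1: A - (-1)I = [[2, -2], [4, -4]]. Row 1 gives 2·v1 + (-2)·v2 = 0, so take v_2 = [1, 1]^T.
V = [v_1 v_2] = [[-1, 1], [-2, 1]] has det V = 1, so V^{-1} = adj(V)/det V = [[1, -1], [2, -1]].
Modal coordinates z(0) = V^{-1} x(0): 1·2 + (-1)·(-2) = 4; 2·2 + (-1)·(-2) = 6; so z(0) = [4, 6]^T.
x_2(t) = Σ_i (v_i)_2 · z_i(0) · e^{λ_i t} (row 2 of V times the modal terms).
x_2(1.2) = (-2)·4·e^{-3·1.2} + 1·6·e^{-1·1.2} = (-8)·0.027324 + 6·0.301194 = 1.5886.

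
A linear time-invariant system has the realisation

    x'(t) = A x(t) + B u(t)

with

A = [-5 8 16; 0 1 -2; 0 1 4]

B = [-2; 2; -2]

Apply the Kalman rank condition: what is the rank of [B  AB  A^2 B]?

1

AB = [[-6], [6], [-6]]
A^2B = [[-18], [18], [-18]]
Controllability matrix C = [B  AB  A^2B] = [[-2, -6, -18], [2, 6, 18], [-2, -6, -18]]
Every column of C is a scalar multiple of column 1 = [-2, 2, -2] (multipliers 1, 3, 9), so the columns span a one-dimensional space.
C ≠ 0, hence rank(C) = 1.
rank(C) = 1 < n = 3, so the pair (A, B) is not completely controllable.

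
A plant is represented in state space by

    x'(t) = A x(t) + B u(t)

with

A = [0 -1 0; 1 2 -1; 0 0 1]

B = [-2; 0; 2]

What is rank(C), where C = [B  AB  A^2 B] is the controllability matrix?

AB = [[0], [-4], [2]]
A^2B = [[4], [-10], [2]]
Controllability matrix C = [B  AB  A^2B] = [[-2, 0, 4], [0, -4, -10], [2, 2, 2]]
det(C) = (-2)·((-4)·2 - (-10)·2) - 0·(0·2 - (-10)·2) + 4·(0·2 - (-4)·2) = (-2)·12 - 0·20 + 4·8 = 8 ≠ 0, so rank(C) = 3.
rank(C) = 3 = n, so the pair (A, B) is completely controllable.

3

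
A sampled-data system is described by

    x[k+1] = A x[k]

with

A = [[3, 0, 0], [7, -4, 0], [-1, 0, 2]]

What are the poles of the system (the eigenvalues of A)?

-4, 2, 3

det(zI - A) = z^3 - (tr A)z^2 + (M11 + M22 + M33)z - det A, where Mii is the 2×2 principal minor of A obtained by deleting row i and column i.
tr A = 3 + (-4) + 2 = 1; M11 = (-4)·2 - 0·0 = -8 - 0 = -8; M22 = 3·2 - 0·(-1) = 6 - 0 = 6; M33 = 3·(-4) - 0·7 = -12 - 0 = -12; sum of minors = -14.
det A = 3·((-4)·2 - 0·0) - 0·(7·2 - 0·(-1)) + 0·(7·0 - (-4)·(-1)) = 3·(-8) - 0·14 + 0·(-4) = -24.
So p(z) = det(zI - A) = z^3 - z^2 - 14z + 24.
Rational-root test: any integer root divides 24. Testing small divisors, z = 2 works: p(2) = 8 + (-4) + (-28) + 24 = 0, so (z - 2) is a factor.
Dividing, p(z) = (z - 2)(z^2 + z - 12).
Factor z^2 + z - 12: two numbers with sum -1 and product -12 are 3 and -4, so z^2 + z - 12 = (z - 3)(z + 4).
Hence p(z) = (z - 3) (z - 2) (z + 4), with roots -4, 2, 3.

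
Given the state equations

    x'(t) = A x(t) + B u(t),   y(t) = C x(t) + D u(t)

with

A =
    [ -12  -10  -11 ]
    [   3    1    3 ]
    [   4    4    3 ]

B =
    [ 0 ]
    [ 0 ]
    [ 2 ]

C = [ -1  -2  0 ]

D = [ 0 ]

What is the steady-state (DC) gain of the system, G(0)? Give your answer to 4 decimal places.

G(0) = C(-A)^{-1}B + D = -C A^{-1} B + D.
det A = -10, so A^{-1} = (1/-10)·adj(A) = [[9/10, 7/5, 19/10], [-3/10, -4/5, -3/10], [-4/5, -4/5, -9/5]]
A^{-1} B = [19/5, -3/5, -18/5]^T
C A^{-1} B = -13/5
G(0) = D - C A^{-1} B = 0 - (-13/5) = 13/5 ≈ 2.6000

2.6000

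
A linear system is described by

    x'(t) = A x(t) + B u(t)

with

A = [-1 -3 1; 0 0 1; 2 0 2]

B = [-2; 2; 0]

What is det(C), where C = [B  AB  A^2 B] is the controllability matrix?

-96

AB = [[-4], [0], [-4]]
A^2B = [[0], [-4], [-16]]
Controllability matrix C = [B  AB  A^2B] = [[-2, -4, 0], [2, 0, -4], [0, -4, -16]]
Expanding along the first row, det(C) = (-2)·(0·(-16) - (-4)·(-4)) - (-4)·(2·(-16) - (-4)·0) + 0·(2·(-4) - 0·0) = (-2)·(-16) - (-4)·(-32) + 0·(-8) = -96
Since det(C) ≠ 0, rank(C) = 3 and the system is completely controllable.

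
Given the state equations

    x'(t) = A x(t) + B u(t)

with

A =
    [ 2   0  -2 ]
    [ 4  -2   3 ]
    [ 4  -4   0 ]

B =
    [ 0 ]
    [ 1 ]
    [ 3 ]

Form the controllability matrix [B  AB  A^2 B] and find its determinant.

688

AB = [[-6], [7], [-4]]
A^2B = [[-4], [-50], [-52]]
Controllability matrix C = [B  AB  A^2B] = [[0, -6, -4], [1, 7, -50], [3, -4, -52]]
Expanding along the first row, det(C) = 0·(7·(-52) - (-50)·(-4)) - (-6)·(1·(-52) - (-50)·3) + (-4)·(1·(-4) - 7·3) = 0·(-564) - (-6)·98 + (-4)·(-25) = 688
Since det(C) ≠ 0, rank(C) = 3 and the system is completely controllable.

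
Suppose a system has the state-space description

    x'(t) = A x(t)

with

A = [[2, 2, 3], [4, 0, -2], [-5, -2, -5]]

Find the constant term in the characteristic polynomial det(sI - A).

Expand det(sI - A) for the 3×3 matrix.
p(s) = s^3 + 3s^2 - 7s - 28.
(Check: constant term = det(-A) = (-1)^3 det A = -28; coefficient of s^2 = -tr A = 3.)
The constant term is -28.

-28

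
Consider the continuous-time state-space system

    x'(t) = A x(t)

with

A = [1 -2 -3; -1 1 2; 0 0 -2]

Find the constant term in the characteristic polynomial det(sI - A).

Expand det(sI - A) for the 3×3 matrix.
p(s) = s^3 - 5s - 2.
(Check: constant term = det(-A) = (-1)^3 det A = -2; coefficient of s^2 = -tr A = 0.)
The constant term is -2.

-2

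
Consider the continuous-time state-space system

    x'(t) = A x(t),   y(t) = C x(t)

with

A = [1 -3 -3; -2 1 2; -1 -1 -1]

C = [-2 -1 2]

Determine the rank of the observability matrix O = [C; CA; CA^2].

2

CA = [[-2, 3, 2]]
CA^2 = [[-10, 7, 10]]
Observability matrix O = [C; CA; CA^2] = [[-2, -1, 2], [-2, 3, 2], [-10, 7, 10]]
The columns c1, c2, c3 of O are linearly dependent: c1 + c3 = 0 (check each entry), so rank(O) ≤ 2.
The 2×2 minor from rows 1, 2, columns 1, 2 is (-2)·3 - (-1)·(-2) = -6 - 2 = -8 ≠ 0, so rank(O) = 2.
rank(O) = 2 < n = 3, so the pair (A, C) is not completely observable.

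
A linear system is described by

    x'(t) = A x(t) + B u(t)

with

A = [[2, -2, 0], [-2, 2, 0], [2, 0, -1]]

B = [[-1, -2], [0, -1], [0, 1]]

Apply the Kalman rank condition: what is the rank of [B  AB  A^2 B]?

3

AB = [[-2, -2], [2, 2], [-2, -5]]
A^2B = [[-8, -8], [8, 8], [-2, 1]]
Controllability matrix C = [B  AB  A^2B] = [[-1, -2, -2, -2, -8, -8], [0, -1, 2, 2, 8, 8], [0, 1, -2, -5, -2, 1]]
Take the 3×3 submatrix of C formed by columns 1, 2, 4: [[-1, -2, -2], [0, -1, 2], [0, 1, -5]]. Its determinant is (-1)·((-1)·(-5) - 2·1) - (-2)·(0·(-5) - 2·0) + (-2)·(0·1 - (-1)·0) = (-1)·3 - (-2)·0 + (-2)·0 = -3 ≠ 0.
So rank(C) ≥ 3; since C has 3 rows, rank(C) = 3.
rank(C) = 3 = n, so the pair (A, B) is completely controllable.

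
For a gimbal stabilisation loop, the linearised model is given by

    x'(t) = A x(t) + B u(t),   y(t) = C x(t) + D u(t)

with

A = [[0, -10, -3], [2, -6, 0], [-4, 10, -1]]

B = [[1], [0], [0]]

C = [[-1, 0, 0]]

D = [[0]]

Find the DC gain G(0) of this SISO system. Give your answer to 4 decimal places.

G(0) = C(-A)^{-1}B + D = -C A^{-1} B + D.
det A = -8, so A^{-1} = (1/-8)·adj(A) = [[-3/4, 5, 9/4], [-1/4, 3/2, 3/4], [1/2, -5, -5/2]]
A^{-1} B = [-3/4, -1/4, 1/2]^T
C A^{-1} B = 3/4
G(0) = D - C A^{-1} B = 0 - (3/4) = -3/4 ≈ -0.7500

-0.7500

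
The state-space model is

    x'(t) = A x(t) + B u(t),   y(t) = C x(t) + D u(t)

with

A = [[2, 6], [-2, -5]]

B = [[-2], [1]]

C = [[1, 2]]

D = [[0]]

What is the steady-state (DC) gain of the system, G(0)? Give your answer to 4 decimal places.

G(0) = C(-A)^{-1}B + D = -C A^{-1} B + D.
det A = 2, so A^{-1} = (1/2)·adj(A) = [[-5/2, -3], [1, 1]]
A^{-1} B = [2, -1]^T
C A^{-1} B = 0
G(0) = D - C A^{-1} B = 0 - (0) = 0

0.0000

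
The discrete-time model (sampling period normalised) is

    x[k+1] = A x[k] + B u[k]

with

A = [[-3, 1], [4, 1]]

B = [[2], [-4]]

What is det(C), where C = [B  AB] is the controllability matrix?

-32

AB = [[-10], [4]]
Controllability matrix C = [B  AB] = [[2, -10], [-4, 4]]
det(C) = 2·4 - (-10)·(-4) = 8 - 40 = -32
Since det(C) ≠ 0, rank(C) = 2 and the system is completely controllable.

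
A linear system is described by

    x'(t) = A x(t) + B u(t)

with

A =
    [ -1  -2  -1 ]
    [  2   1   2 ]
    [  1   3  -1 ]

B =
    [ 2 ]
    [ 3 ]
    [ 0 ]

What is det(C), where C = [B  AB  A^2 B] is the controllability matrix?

AB = [[-8], [7], [11]]
A^2B = [[-17], [13], [2]]
Controllability matrix C = [B  AB  A^2B] = [[2, -8, -17], [3, 7, 13], [0, 11, 2]]
Expanding along the first row, det(C) = 2·(7·2 - 13·11) - (-8)·(3·2 - 13·0) + (-17)·(3·11 - 7·0) = 2·(-129) - (-8)·6 + (-17)·33 = -771
Since det(C) ≠ 0, rank(C) = 3 and the system is completely controllable.

-771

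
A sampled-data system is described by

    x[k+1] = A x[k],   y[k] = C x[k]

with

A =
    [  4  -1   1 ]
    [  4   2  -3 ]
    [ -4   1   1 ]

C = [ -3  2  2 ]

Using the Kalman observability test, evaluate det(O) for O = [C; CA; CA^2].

CA = [[-12, 9, -7]]
CA^2 = [[16, 23, -46]]
Observability matrix O = [C; CA; CA^2] = [[-3, 2, 2], [-12, 9, -7], [16, 23, -46]]
Expanding along the first row, det(O) = (-3)·(9·(-46) - (-7)·23) - 2·((-12)·(-46) - (-7)·16) + 2·((-12)·23 - 9·16) = (-3)·(-253) - 2·664 + 2·(-420) = -1409
Since det(O) ≠ 0, rank(O) = 3 and the system is completely observable.

-1409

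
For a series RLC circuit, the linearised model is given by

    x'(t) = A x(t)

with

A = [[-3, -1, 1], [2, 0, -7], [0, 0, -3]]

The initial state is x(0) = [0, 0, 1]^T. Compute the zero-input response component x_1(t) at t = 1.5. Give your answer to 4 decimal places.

0.4427

det(sI - A) = s^3 - (tr A)s^2 + (M11 + M22 + M33)s - det A, where Mii is the 2×2 principal minor of A obtained by deleting row i and column i.
tr A = (-3) + 0 + (-3) = -6; M11 = 0·(-3) - (-7)·0 = 0 - 0 = 0; M22 = (-3)·(-3) - 1·0 = 9 - 0 = 9; M33 = (-3)·0 - (-1)·2 = 0 - (-2) = 2; sum of minors = 11.
det A = (-3)·(0·(-3) - (-7)·0) - (-1)·(2·(-3) - (-7)·0) + 1·(2·0 - 0·0) = (-3)·0 - (-1)·(-6) + 1·0 = -6.
So p(s) = det(sI - A) = s^3 + 6s^2 + 11s + 6.
Rational-root test: any integer root divides 6. Testing small divisors, s = -1 works: p(-1) = -1 + 6 + (-11) + 6 = 0, so (s + 1) is a factor.
Dividing, p(s) = (s + 1)(s^2 + 5s + 6).
Factor s^2 + 5s + 6: two numbers with sum -5 and product 6 are -2 and -3, so s^2 + 5s + 6 = (s + 2)(s + 3).
Hence p(s) = (s + 1) (s + 2) (s + 3), with roots -3, -2, -1.
The eigenvalues -3, -2, -1 are distinct and real, so A is diagonalisable and x(t) = e^{At} x(0) = V diag(e^{λ_i t}) V^{-1} x(0), where the columns of V are the eigenvectors.
λ = -3: A - (-3)I = [[0, -1, 1], [2, 3, -7], [0, 0, 0]]. v must be orthogonal to every row; (row 1) × (row 2) = [4, 2, 2], so take v_1 = [-2, -1, -1]^T.
λ = -2: A - (-2)I = [[-1, -1, 1], [2, 2, -7], [0, 0, -1]]. v must be orthogonal to every row; (row 1) × (row 2) = [5, -5, 0], so take v_2 = [-1, 1, 0]^T.
λ = -1: A - (-1)I = [[-2, -1, 1], [2, 1, -7], [0, 0, -2]]. v must be orthogonal to every row; (row 1) × (row 2) = [6, -12, 0], so take v_3 = [-1, 2, 0]^T.
V = [v_1 v_2 v_3] = [[-2, -1, -1], [-1, 1, 2], [-1, 0, 0]] has det V = 1, so V^{-1} = adj(V)/det V = [[0, 0, -1], [-2, -1, 5], [1, 1, -3]].
Modal coordinates z(0) = V^{-1} x(0): 0·0 + 0·0 + (-1)·1 = -1; (-2)·0 + (-1)·0 + 5·1 = 5; 1·0 + 1·0 + (-3)·1 = -3; so z(0) = [-1, 5, -3]^T.
x_1(t) = Σ_i (v_i)_1 · z_i(0) · e^{λ_i t} (row 1 of V times the modal terms).
x_1(1.5) = (-2)·(-1)·e^{-3·1.5} + (-1)·5·e^{-2·1.5} + (-1)·(-3)·e^{-1·1.5} = 2·0.011109 + (-5)·0.049787 + 3·0.223130 = 0.4427.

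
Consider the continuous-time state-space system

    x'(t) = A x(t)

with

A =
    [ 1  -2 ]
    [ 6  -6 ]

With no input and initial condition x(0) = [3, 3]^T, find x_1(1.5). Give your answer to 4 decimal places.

det(sI - A) = s^2 - (tr A)s + det A, with tr A = 1 + (-6) = -5 and det A = 1·(-6) - (-2)·6 = -6 - (-12) = 6.
So p(s) = det(sI - A) = s^2 + 5s + 6.
Factor s^2 + 5s + 6: two numbers with sum -5 and product 6 are -2 and -3, so s^2 + 5s + 6 = (s + 2)(s + 3).
Hence p(s) = (s + 2) (s + 3), with roots -3, -2.
The eigenvalues -3, -2 are distinct and real, so A is diagonalisable and x(t) = e^{At} x(0) = V diag(e^{λ_i t}) V^{-1} x(0), where the columns of V are the eigenvectors.
λ = -3: A - (-3)I = [[4, -2], [6, -3]]. Row 1 gives 4·v1 + (-2)·v2 = 0, so take v_1 = [1, 2]^T.
λ = -2: A - (-2)I = [[3, -2], [6, -4]]. Row 1 gives 3·v1 + (-2)·v2 = 0, so take v_2 = [2, 3]^T.
V = [v_1 v_2] = [[1, 2], [2, 3]] has det V = -1, so V^{-1} = adj(V)/det V = [[-3, 2], [2, -1]].
Modal coordinates z(0) = V^{-1} x(0): (-3)·3 + 2·3 = -3; 2·3 + (-1)·3 = 3; so z(0) = [-3, 3]^T.
x_1(t) = Σ_i (v_i)_1 · z_i(0) · e^{λ_i t} (row 1 of V times the modal terms).
x_1(1.5) = 1·(-3)·e^{-3·1.5} + 2·3·e^{-2·1.5} = (-3)·0.011109 + 6·0.049787 = 0.2654.

0.2654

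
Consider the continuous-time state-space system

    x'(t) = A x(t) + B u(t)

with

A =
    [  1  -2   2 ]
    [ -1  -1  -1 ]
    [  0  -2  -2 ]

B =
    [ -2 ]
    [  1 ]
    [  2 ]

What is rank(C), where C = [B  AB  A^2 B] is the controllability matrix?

AB = [[0], [-1], [-6]]
A^2B = [[-10], [7], [14]]
Controllability matrix C = [B  AB  A^2B] = [[-2, 0, -10], [1, -1, 7], [2, -6, 14]]
det(C) = (-2)·((-1)·14 - 7·(-6)) - 0·(1·14 - 7·2) + (-10)·(1·(-6) - (-1)·2) = (-2)·28 - 0·0 + (-10)·(-4) = -16 ≠ 0, so rank(C) = 3.
rank(C) = 3 = n, so the pair (A, B) is completely controllable.

3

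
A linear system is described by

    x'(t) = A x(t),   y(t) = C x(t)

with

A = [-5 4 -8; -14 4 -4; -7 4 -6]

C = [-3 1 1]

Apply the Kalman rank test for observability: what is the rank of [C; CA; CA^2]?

2

CA = [[-6, -4, 14]]
CA^2 = [[-12, 16, -20]]
Observability matrix O = [C; CA; CA^2] = [[-3, 1, 1], [-6, -4, 14], [-12, 16, -20]]
The columns c1, c2, c3 of O are linearly dependent: c1 + 2·c2 + c3 = 0 (check each entry), so rank(O) ≤ 2.
The 2×2 minor from rows 1, 2, columns 1, 2 is (-3)·(-4) - 1·(-6) = 12 - (-6) = 18 ≠ 0, so rank(O) = 2.
rank(O) = 2 < n = 3, so the pair (A, C) is not completely observable.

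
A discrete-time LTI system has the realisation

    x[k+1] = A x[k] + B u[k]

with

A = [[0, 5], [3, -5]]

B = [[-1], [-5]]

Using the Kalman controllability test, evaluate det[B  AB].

AB = [[-25], [22]]
Controllability matrix C = [B  AB] = [[-1, -25], [-5, 22]]
det(C) = (-1)·22 - (-25)·(-5) = -22 - 125 = -147
Since det(C) ≠ 0, rank(C) = 2 and the system is completely controllable.

-147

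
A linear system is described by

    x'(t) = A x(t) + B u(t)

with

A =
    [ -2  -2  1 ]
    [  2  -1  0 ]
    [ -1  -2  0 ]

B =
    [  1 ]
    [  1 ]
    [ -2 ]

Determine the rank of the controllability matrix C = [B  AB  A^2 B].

AB = [[-6], [1], [-3]]
A^2B = [[7], [-13], [4]]
Controllability matrix C = [B  AB  A^2B] = [[1, -6, 7], [1, 1, -13], [-2, -3, 4]]
det(C) = 1·(1·4 - (-13)·(-3)) - (-6)·(1·4 - (-13)·(-2)) + 7·(1·(-3) - 1·(-2)) = 1·(-35) - (-6)·(-22) + 7·(-1) = -174 ≠ 0, so rank(C) = 3.
rank(C) = 3 = n, so the pair (A, B) is completely controllable.

3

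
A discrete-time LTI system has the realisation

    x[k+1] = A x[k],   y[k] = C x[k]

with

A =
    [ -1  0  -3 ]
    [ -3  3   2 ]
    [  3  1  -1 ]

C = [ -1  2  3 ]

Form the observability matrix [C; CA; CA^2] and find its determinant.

823

CA = [[4, 9, 4]]
CA^2 = [[-19, 31, 2]]
Observability matrix O = [C; CA; CA^2] = [[-1, 2, 3], [4, 9, 4], [-19, 31, 2]]
Expanding along the first row, det(O) = (-1)·(9·2 - 4·31) - 2·(4·2 - 4·(-19)) + 3·(4·31 - 9·(-19)) = (-1)·(-106) - 2·84 + 3·295 = 823
Since det(O) ≠ 0, rank(O) = 3 and the system is completely observable.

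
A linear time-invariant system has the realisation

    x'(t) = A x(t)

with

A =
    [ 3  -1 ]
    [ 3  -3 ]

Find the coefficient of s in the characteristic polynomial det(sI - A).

0

For a 2×2 matrix, det(sI - A) = s^2 - (tr A)s + det A.
tr A = 0, det A = -6.
So p(s) = s^2 - 6.
The coefficient of s is 0.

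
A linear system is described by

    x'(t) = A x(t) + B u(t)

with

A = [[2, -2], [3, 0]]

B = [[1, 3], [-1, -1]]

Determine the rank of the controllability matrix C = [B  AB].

2

AB = [[4, 8], [3, 9]]
Controllability matrix C = [B  AB] = [[1, 3, 4, 8], [-1, -1, 3, 9]]
Take the 2×2 submatrix of C formed by columns 1, 2: [[1, 3], [-1, -1]]. Its determinant is 1·(-1) - 3·(-1) = -1 - (-3) = 2 ≠ 0.
So rank(C) ≥ 2; since C has 2 rows, rank(C) = 2.
rank(C) = 2 = n, so the pair (A, B) is completely controllable.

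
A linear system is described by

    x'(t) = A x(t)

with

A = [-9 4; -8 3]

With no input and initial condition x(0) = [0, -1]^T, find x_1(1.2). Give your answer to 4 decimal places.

det(sI - A) = s^2 - (tr A)s + det A, with tr A = (-9) + 3 = -6 and det A = (-9)·3 - 4·(-8) = -27 - (-32) = 5.
So p(s) = det(sI - A) = s^2 + 6s + 5.
Factor s^2 + 6s + 5: two numbers with sum -6 and product 5 are -1 and -5, so s^2 + 6s + 5 = (s + 1)(s + 5).
Hence p(s) = (s + 1) (s + 5), with roots -5, -1.
The eigenvalues -5, -1 are distinct and real, so A is diagonalisable and x(t) = e^{At} x(0) = V diag(e^{λ_i t}) V^{-1} x(0), where the columns of V are the eigenvectors.
λ = -5: A - (-5)I = [[-4, 4], [-8, 8]]. Row 1 gives (-4)·v1 + 4·v2 = 0, so take v_1 = [1, 1]^T.
λ = -1: A - (-1)I = [[-8, 4], [-8, 4]]. Row 1 gives (-8)·v1 + 4·v2 = 0, so take v_2 = [1, 2]^T.
V = [v_1 v_2] = [[1, 1], [1, 2]] has det V = 1, so V^{-1} = adj(V)/det V = [[2, -1], [-1, 1]].
Modal coordinates z(0) = V^{-1} x(0): 2·0 + (-1)·(-1) = 1; (-1)·0 + 1·(-1) = -1; so z(0) = [1, -1]^T.
x_1(t) = Σ_i (v_i)_1 · z_i(0) · e^{λ_i t} (row 1 of V times the modal terms).
x_1(1.2) = 1·1·e^{-5·1.2} + 1·(-1)·e^{-1·1.2} = 1·0.002479 + (-1)·0.301194 = -0.2987.

-0.2987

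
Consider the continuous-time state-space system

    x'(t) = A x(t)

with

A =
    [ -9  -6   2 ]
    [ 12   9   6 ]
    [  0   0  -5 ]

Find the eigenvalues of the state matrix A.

-5, -3, 3

det(sI - A) = s^3 - (tr A)s^2 + (M11 + M22 + M33)s - det A, where Mii is the 2×2 principal minor of A obtained by deleting row i and column i.
tr A = (-9) + 9 + (-5) = -5; M11 = 9·(-5) - 6·0 = -45 - 0 = -45; M22 = (-9)·(-5) - 2·0 = 45 - 0 = 45; M33 = (-9)·9 - (-6)·12 = -81 - (-72) = -9; sum of minors = -9.
det A = (-9)·(9·(-5) - 6·0) - (-6)·(12·(-5) - 6·0) + 2·(12·0 - 9·0) = (-9)·(-45) - (-6)·(-60) + 2·0 = 45.
So p(s) = det(sI - A) = s^3 + 5s^2 - 9s - 45.
Rational-root test: any integer root divides -45. Testing small divisors, s = -3 works: p(-3) = -27 + 45 + 27 + (-45) = 0, so (s + 3) is a factor.
Dividing, p(s) = (s + 3)(s^2 + 2s - 15).
Factor s^2 + 2s - 15: two numbers with sum -2 and product -15 are 3 and -5, so s^2 + 2s - 15 = (s - 3)(s + 5).
Hence p(s) = (s - 3) (s + 3) (s + 5), with roots -5, -3, 3.
At least one eigenvalue has non-negative real part, so the system is not asymptotically stable.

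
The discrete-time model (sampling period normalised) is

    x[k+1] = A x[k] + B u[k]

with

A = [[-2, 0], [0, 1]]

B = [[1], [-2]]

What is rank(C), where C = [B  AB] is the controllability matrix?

AB = [[-2], [-2]]
Controllability matrix C = [B  AB] = [[1, -2], [-2, -2]]
det(C) = 1·(-2) - (-2)·(-2) = -2 - 4 = -6 ≠ 0, so rank(C) = 2.
rank(C) = 2 = n, so the pair (A, B) is completely controllable.

2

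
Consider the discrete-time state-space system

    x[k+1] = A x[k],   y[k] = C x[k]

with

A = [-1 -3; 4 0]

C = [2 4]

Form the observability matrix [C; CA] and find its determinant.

CA = [[14, -6]]
Observability matrix O = [C; CA] = [[2, 4], [14, -6]]
det(O) = 2·(-6) - 4·14 = -12 - 56 = -68
Since det(O) ≠ 0, rank(O) = 2 and the system is completely observable.

-68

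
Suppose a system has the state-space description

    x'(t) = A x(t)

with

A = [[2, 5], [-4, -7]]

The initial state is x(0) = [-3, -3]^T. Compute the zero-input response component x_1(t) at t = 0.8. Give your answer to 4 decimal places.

det(sI - A) = s^2 - (tr A)s + det A, with tr A = 2 + (-7) = -5 and det A = 2·(-7) - 5·(-4) = -14 - (-20) = 6.
So p(s) = det(sI - A) = s^2 + 5s + 6.
Factor s^2 + 5s + 6: two numbers with sum -5 and product 6 are -2 and -3, so s^2 + 5s + 6 = (s + 2)(s + 3).
Hence p(s) = (s + 2) (s + 3), with roots -3, -2.
The eigenvalues -3, -2 are distinct and real, so A is diagonalisable and x(t) = e^{At} x(0) = V diag(e^{λ_i t}) V^{-1} x(0), where the columns of V are the eigenvectors.
λ = -3: A - (-3)I = [[5, 5], [-4, -4]]. Row 1 gives 5·v1 + 5·v2 = 0, so take v_1 = [-1, 1]^T.
λ = -2: A - (-2)I = [[4, 5], [-4, -5]]. Row 1 gives 4·v1 + 5·v2 = 0, so take v_2 = [5, -4]^T.
V = [v_1 v_2] = [[-1, 5], [1, -4]] has det V = -1, so V^{-1} = adj(V)/det V = [[4, 5], [1, 1]].
Modal coordinates z(0) = V^{-1} x(0): 4·(-3) + 5·(-3) = -27; 1·(-3) + 1·(-3) = -6; so z(0) = [-27, -6]^T.
x_1(t) = Σ_i (v_i)_1 · z_i(0) · e^{λ_i t} (row 1 of V times the modal terms).
x_1(0.8) = (-1)·(-27)·e^{-3·0.8} + 5·(-6)·e^{-2·0.8} = 27·0.090718 + (-30)·0.201897 = -3.6075.

-3.6075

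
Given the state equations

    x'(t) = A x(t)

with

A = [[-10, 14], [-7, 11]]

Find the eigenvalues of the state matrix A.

det(sI - A) = s^2 - (tr A)s + det A, with tr A = (-10) + 11 = 1 and det A = (-10)·11 - 14·(-7) = -110 - (-98) = -12.
So p(s) = det(sI - A) = s^2 - s - 12.
Factor s^2 - s - 12: two numbers with sum 1 and product -12 are 4 and -3, so s^2 - s - 12 = (s - 4)(s + 3).
Hence p(s) = (s - 4) (s + 3), with roots -3, 4.
At least one eigenvalue has non-negative real part, so the system is not asymptotically stable.

-3, 4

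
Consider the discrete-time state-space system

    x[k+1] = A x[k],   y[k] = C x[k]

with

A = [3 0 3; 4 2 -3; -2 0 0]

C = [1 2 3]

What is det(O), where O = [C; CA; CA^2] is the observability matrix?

CA = [[5, 4, -3]]
CA^2 = [[37, 8, 3]]
Observability matrix O = [C; CA; CA^2] = [[1, 2, 3], [5, 4, -3], [37, 8, 3]]
Expanding along the first row, det(O) = 1·(4·3 - (-3)·8) - 2·(5·3 - (-3)·37) + 3·(5·8 - 4·37) = 1·36 - 2·126 + 3·(-108) = -540
Since det(O) ≠ 0, rank(O) = 3 and the system is completely observable.

-540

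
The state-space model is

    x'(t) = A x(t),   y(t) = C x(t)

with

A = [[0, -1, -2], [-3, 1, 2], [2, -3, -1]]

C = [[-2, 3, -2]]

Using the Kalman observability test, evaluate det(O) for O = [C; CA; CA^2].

CA = [[-13, 11, 12]]
CA^2 = [[-9, -12, 36]]
Observability matrix O = [C; CA; CA^2] = [[-2, 3, -2], [-13, 11, 12], [-9, -12, 36]]
Expanding along the first row, det(O) = (-2)·(11·36 - 12·(-12)) - 3·((-13)·36 - 12·(-9)) + (-2)·((-13)·(-12) - 11·(-9)) = (-2)·540 - 3·(-360) + (-2)·255 = -510
Since det(O) ≠ 0, rank(O) = 3 and the system is completely observable.

-510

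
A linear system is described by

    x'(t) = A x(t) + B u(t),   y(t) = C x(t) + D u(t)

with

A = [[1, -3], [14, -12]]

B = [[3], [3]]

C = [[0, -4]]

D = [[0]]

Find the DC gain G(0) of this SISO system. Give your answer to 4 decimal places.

G(0) = C(-A)^{-1}B + D = -C A^{-1} B + D.
det A = 30, so A^{-1} = (1/30)·adj(A) = [[-2/5, 1/10], [-7/15, 1/30]]
A^{-1} B = [-9/10, -13/10]^T
C A^{-1} B = 26/5
G(0) = D - C A^{-1} B = 0 - (26/5) = -26/5 ≈ -5.2000

-5.2000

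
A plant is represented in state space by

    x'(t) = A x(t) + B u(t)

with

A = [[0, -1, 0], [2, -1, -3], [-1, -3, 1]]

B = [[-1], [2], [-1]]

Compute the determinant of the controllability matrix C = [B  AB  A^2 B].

-78

AB = [[-2], [-1], [-6]]
A^2B = [[1], [15], [-1]]
Controllability matrix C = [B  AB  A^2B] = [[-1, -2, 1], [2, -1, 15], [-1, -6, -1]]
Expanding along the first row, det(C) = (-1)·((-1)·(-1) - 15·(-6)) - (-2)·(2·(-1) - 15·(-1)) + 1·(2·(-6) - (-1)·(-1)) = (-1)·91 - (-2)·13 + 1·(-13) = -78
Since det(C) ≠ 0, rank(C) = 3 and the system is completely controllable.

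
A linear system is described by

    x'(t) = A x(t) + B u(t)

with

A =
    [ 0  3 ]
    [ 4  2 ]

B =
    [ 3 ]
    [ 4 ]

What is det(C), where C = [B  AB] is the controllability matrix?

AB = [[12], [20]]
Controllability matrix C = [B  AB] = [[3, 12], [4, 20]]
det(C) = 3·20 - 12·4 = 60 - 48 = 12
Since det(C) ≠ 0, rank(C) = 2 and the system is completely controllable.

12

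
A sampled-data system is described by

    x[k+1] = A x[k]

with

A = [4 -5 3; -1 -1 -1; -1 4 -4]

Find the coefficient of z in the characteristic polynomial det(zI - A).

Expand det(zI - A) for the 3×3 matrix.
p(z) = z^3 + z^2 - 14z - 32.
(Check: constant term = det(-A) = (-1)^3 det A = -32; coefficient of z^2 = -tr A = 1.)
The coefficient of z is -14.

-14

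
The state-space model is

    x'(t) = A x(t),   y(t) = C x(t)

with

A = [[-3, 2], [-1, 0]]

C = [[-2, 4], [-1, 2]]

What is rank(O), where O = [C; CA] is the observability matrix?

CA = [[2, -4], [1, -2]]
Observability matrix O = [C; CA] = [[-2, 4], [-1, 2], [2, -4], [1, -2]]
Every row of O is a scalar multiple of row 1 = [-2, 4] (multipliers 1, 1/2, -1, -1/2), so the rows span a one-dimensional space.
O ≠ 0, hence rank(O) = 1.
rank(O) = 1 < n = 2, so the pair (A, C) is not completely observable.

1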